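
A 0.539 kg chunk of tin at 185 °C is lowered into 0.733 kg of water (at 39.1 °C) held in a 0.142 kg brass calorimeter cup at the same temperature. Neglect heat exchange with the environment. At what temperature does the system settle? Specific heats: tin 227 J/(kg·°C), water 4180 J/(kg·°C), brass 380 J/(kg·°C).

T_f ≈ 44.6 °C

Energy conservation, ΣQ = 0:
0.539×227×(T − 185) + 0.733×4180×(T − 39.1) + 0.142×380×(T − 39.1) = 0
122.35(T − 185) + 3063.9(T − 39.1) + 53.96(T − 39.1) = 0
3240.3 T = 144545
T = 144545/3240.3 ≈ 44.61 °C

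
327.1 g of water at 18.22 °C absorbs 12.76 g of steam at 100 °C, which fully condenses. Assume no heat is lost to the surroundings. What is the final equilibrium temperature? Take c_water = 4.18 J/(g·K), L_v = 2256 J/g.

T_f ≈ 41.6 °C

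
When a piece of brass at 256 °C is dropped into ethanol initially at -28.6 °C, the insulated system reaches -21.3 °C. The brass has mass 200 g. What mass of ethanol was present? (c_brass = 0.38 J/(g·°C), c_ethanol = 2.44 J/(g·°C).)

m ≈ 1180 g

Taking heat into each body as positive, Σ m c ΔT = 0:
200×0.38×(-21.3 − 256) + m×2.44×(-21.3 − (-28.6)) = 0
17.81 m = 21075
m = 21075/17.81 ≈ 1183 g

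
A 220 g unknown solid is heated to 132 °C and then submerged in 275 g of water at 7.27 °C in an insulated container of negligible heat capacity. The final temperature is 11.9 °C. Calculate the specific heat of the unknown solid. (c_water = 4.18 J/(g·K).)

c ≈ 0.201 J/(g·K)

Heat lost by the unknown solid = heat gained by the water:
220×c×(132 − 11.9) = 275×4.18×(11.9 − 7.27)
26422 c = 5322.2  ⇒  c ≈ 0.2014 J/(g·K)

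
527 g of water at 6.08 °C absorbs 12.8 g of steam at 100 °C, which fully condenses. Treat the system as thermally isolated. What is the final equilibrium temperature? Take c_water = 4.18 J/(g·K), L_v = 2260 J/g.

Heat gained plus heat lost sum to zero:
latent heat released on condensation: 12.8×2260 = 28928
  condensate cools 100→T: 12.8×4.18×(T − 100) = 53.5(T − 100)
  water warms: 527×4.18×(T − 6.08) = 2202.9(T − 6.08)
2256.4 T = 28928 + 5350.4 + 13393 = 47672
T ≈ 21.13 °C, under the boiling point, so the assumption holds.

T_f ≈ 21.1 °C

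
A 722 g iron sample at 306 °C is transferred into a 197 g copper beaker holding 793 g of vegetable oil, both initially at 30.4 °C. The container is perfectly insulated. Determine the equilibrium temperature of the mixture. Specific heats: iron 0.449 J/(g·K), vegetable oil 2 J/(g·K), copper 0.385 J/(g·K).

T_f ≈ 75.4 °C

Setting the total heat transfer to zero:
722·0.449·(T − 306) + 793·2·(T − 30.4) + 197·0.385·(T − 30.4) = 0
(324.18 + 1586 + 75.84) T = 324.18·306 + 1586·30.4 + 75.84·30.4
T = 149719/1986 ≈ 75.39 °C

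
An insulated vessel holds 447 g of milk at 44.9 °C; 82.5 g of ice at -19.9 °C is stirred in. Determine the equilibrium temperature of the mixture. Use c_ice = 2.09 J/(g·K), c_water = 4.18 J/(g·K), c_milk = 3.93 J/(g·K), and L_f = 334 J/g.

Sum of m c ΔT and latent-heat terms is zero:
warm ice to 0 °C: 82.5·2.09·(0 − (-19.9)) = 3431.3; melt ice: 82.5·334 = 27555; warm the meltwater: 344.85 T; milk: 1756.7(T − 44.9)
2101.6 T = 78876 − 30986 = 47890
T ≈ 22.79 °C (positive, so assuming full melt was valid).

T_f ≈ 22.8 °C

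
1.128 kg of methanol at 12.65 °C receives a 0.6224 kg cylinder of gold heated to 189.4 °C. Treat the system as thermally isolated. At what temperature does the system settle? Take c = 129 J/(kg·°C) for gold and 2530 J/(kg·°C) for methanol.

Energy conservation, ΣQ = 0:
0.6224×129×(T − 189.4) + 1.128×2530×(T − 12.65) = 0
80.29(T − 189.4) + 2853.8(T − 12.65) = 0
2934.1 T = 51308
T ≈ 17.49 °C

T_f ≈ 17.5 °C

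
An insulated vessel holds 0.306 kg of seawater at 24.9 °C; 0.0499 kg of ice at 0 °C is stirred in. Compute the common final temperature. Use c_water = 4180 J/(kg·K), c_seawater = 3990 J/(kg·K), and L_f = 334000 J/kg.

T_f ≈ 9.6 °C

Energy conservation, ΣQ = 0:
melt ice: 0.0499·334000 = 16667; meltwater 0→T: 0.0499·4180·T = 208.58 T; seawater cools: 0.306·3990·(T − 24.9) = 1220.9(T − 24.9)
1429.5 T = 30401 − 16667 = 13735
T ≈ 9.61 °C (positive, so assuming full melt was valid).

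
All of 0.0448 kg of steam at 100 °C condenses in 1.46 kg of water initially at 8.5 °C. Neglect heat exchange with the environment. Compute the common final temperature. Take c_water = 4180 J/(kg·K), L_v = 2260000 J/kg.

T_f ≈ 27.3 °C

Setting the total heat transfer to zero:
condense steam: −0.0448·2260000 = −101248
  condensate cools 100→T: 0.0448·4180·(T − 100) = 187.26(T − 100)
  original water: 6102.8(T − 8.5)
6290.1 T = 101248 + 18726 + 51874 = 171848
T ≈ 27.32 °C — below 100 °C, confirming all the steam condensed.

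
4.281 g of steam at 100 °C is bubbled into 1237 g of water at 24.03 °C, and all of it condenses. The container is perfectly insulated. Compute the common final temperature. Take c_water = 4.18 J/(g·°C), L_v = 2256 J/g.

Taking heat into each body as positive, Σ m c ΔT = 0:
steam→water at 100 °C releases m L_v = 4.281×2256 = 9657.9; condensate cools 100→T: 4.281×4.18×(T − 100) = 17.89(T − 100); original water: 5170.7(T − 24.03)
5188.6 T = 9657.9 + 1789.5 + 124251 = 135698
T ≈ 26.15 °C, under the boiling point, so the assumption holds.

T_f ≈ 26.2 °C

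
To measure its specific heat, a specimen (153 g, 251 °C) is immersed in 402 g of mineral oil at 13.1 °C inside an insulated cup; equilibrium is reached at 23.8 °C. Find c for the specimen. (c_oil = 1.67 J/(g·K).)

c ≈ 0.207 J/(g·K)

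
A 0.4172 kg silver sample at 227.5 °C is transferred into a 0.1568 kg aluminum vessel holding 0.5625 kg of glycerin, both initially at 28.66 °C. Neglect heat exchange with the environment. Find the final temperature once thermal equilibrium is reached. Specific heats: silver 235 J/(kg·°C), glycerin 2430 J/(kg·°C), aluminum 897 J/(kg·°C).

T_f ≈ 40.8 °C

Conservation of energy gives ΣQ = 0:
0.4172·235·(T − 227.5) + 0.5625·2430·(T − 28.66) + 0.1568·897·(T − 28.66) = 0
(98.04 + 1366.9 + 140.65) T = 98.04·227.5 + 1366.9·28.66 + 140.65·28.66
T = 65510 / 1605.6 = 40.8 °C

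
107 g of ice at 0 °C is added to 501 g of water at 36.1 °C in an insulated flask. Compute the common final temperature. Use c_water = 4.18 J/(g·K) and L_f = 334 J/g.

T_f ≈ 15.7 °C

Setting the total heat transfer to zero:
latent heat to melt: 107·334 = 35738; meltwater 0→T: 107·4.18·T = 447.26 T; water cools: 501·4.18·(T − 36.1) = 2094.2(T − 36.1)
2541.4 T = 75600 − 35738 = 39862
T ≈ 15.68 °C. Since T > 0 °C, the all-ice-melts assumption holds.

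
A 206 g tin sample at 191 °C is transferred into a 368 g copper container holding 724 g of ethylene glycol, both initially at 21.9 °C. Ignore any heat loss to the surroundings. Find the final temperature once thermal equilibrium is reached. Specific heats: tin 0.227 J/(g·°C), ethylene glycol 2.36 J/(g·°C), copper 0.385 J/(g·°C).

Taking heat into each body as positive, Σ m c ΔT = 0:
206*0.227*(T − 191) + 724*2.36*(T − 21.9) + 368*0.385*(T − 21.9) = 0
1897.1 T = 49454
T ≈ 26.07 °C

T_f ≈ 26.1 °C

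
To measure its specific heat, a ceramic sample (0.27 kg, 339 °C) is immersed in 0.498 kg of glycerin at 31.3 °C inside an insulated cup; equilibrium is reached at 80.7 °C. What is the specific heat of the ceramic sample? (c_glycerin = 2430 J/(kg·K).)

Heat lost by the ceramic sample = heat gained by the glycerin:
0.27·c·(339 − 80.7) = 0.498·2430·(80.7 − 31.3)
69.74 c = 59781  ⇒  c ≈ 857.2 J/(kg·K)

c ≈ 857 J/(kg·K)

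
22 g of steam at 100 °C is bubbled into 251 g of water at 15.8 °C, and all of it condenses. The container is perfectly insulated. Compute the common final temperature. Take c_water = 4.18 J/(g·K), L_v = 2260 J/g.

Energy balance with sensible and latent terms:
latent heat released on condensation: 22×2260 = 49720; condensate cools 100→T: 22×4.18×(T − 100) = 91.96(T − 100); water warms: 251×4.18×(T − 15.8) = 1049.2(T − 15.8)
1141.1 T = 49720 + 9196 + 16577 = 75493
T ≈ 66.16 °C — below 100 °C, confirming all the steam condensed.

T_f ≈ 66.2 °C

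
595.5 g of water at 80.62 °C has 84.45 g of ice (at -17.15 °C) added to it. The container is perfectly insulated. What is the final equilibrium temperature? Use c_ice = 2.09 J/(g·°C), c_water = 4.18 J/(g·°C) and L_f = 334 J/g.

T_f ≈ 59.6 °C

Taking heat into each body as positive, Σ m c ΔT = 0:
warm ice to 0 °C: 84.45·2.09·(0 − (-17.15)) = 3027; latent heat to melt: 84.45·334 = 28206; meltwater 0→T: 84.45·4.18·T = 353 T; water cools: 595.5·4.18·(T − 80.62) = 2489.2(T − 80.62)
2842.2 T = 200678 − 31233 = 169445
T ≈ 59.62 °C (positive, so assuming full melt was valid).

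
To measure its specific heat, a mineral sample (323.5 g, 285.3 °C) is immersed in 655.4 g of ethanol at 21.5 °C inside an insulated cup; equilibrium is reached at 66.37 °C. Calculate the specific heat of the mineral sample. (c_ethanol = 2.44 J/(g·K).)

m_s c (T_s − T_f) = m_ethanol c_ethanol (T_f − T_0):
323.5×c×(285.3 − 66.37) = 655.4×2.44×(66.37 − 21.5)
70824 c = 71755  ⇒  c ≈ 1.013 J/(g·K)

c ≈ 1.01 J/(g·K)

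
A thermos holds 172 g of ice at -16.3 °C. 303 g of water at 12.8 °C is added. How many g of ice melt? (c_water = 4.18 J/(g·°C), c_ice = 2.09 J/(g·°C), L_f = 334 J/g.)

Heat available from the water dropping to 0 °C: 303·4.18·12.8 = 16212 J.
Of that, 172·2.09·16.3 = 5859.5 J goes to bring the ice to 0 °C, leaving 10352 J.
To melt every bit of ice: 172·334 = 57448 J.
That's not enough to melt it all — equilibrium is at 0 °C with ice remaining.
m_melt = 10352 / L_f = 30.99 g.

m_melted ≈ 31 g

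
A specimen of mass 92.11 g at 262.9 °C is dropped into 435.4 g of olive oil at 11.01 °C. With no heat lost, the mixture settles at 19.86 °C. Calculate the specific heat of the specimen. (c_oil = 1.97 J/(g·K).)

c ≈ 0.339 J/(g·K)

m_s c (T_s − T_f) = m_oil c_oil (T_f − T_0):
92.11·c·(262.9 − 19.86) = 435.4·1.97·(19.86 − 11.01)
22386 c = 7591  ⇒  c ≈ 0.3391 J/(g·K)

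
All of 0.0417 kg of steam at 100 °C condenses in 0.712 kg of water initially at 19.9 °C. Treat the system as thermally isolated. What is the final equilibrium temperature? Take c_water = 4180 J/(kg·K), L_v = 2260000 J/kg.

T_f ≈ 54.2 °C

Sum of m c ΔT and latent-heat terms is zero:
condense steam: −0.0417·2260000 = −94242; condensate cools 100→T: 0.0417·4180·(T − 100) = 174.31(T − 100); original water: 2976.2(T − 19.9)
3150.5 T = 94242 + 17431 + 59226 = 170898
T ≈ 54.25 °C (< 100 °C, so full condensation is consistent).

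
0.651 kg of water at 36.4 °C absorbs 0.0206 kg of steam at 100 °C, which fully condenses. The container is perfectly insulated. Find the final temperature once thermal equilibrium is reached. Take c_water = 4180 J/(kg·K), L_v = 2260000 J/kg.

Energy balance with sensible and latent terms:
steam→water at 100 °C releases m L_v = 0.0206×2260000 = 46556
  condensate cools 100→T: 0.0206×4180×(T − 100) = 86.11(T − 100)
  original water: 2721.2(T − 36.4)
2807.3 T = 46556 + 8610.8 + 99051 = 154218
T ≈ 54.93 °C, under the boiling point, so the assumption holds.

T_f ≈ 54.9 °C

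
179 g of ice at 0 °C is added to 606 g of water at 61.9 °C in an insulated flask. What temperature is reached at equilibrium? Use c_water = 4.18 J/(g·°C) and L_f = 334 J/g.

Setting the total heat transfer to zero:
fusion: m_ice L_f = 179·334 = 59786; meltwater 0→T: 179·4.18·T = 748.22 T; water cools: 606·4.18·(T − 61.9) = 2533.1(T − 61.9)
3281.3 T = 156798 − 59786 = 97012
T ≈ 29.57 °C — above 0 °C, consistent with complete melting.

T_f ≈ 29.6 °C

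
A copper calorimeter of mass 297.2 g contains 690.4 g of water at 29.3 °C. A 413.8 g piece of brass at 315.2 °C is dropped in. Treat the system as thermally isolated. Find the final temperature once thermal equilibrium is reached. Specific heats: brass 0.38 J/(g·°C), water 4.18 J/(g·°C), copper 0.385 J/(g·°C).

Setting the total heat transfer to zero:
413.8*0.38*(T − 315.2) + 690.4*4.18*(T − 29.3) + 297.2*0.385*(T − 29.3) = 0
(157.24 + 2885.9 + 114.42) T = 157.24*315.2 + 2885.9*29.3 + 114.42*29.3
T ≈ 43.54 °C

T_f ≈ 43.5 °C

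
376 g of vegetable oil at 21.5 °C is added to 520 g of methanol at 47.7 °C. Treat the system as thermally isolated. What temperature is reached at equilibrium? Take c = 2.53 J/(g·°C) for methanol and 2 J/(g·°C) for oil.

T_f ≈ 38.2 °C

Energy conservation, ΣQ = 0:
520·2.53·(T − 47.7) + 376·2·(T − 21.5) = 0
(1315.6 + 752) T = 1315.6·47.7 + 752·21.5
T = 78922/2067.6 ≈ 38.17 °C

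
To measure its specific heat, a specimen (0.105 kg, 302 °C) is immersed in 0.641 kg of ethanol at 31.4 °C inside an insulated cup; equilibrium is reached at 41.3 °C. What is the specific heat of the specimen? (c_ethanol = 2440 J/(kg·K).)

c ≈ 566 J/(kg·K)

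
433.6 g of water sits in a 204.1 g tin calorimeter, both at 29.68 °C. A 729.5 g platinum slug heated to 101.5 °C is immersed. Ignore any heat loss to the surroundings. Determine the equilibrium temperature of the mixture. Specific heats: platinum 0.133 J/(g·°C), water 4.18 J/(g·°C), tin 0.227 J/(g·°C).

Let T be the final temperature. ΣQ_i = 0:
729.5*0.133*(T − 101.5) + 433.6*4.18*(T − 29.68) + 204.1*0.227*(T − 29.68) = 0
1955.8 T = 65016
T ≈ 33.24 °C

T_f ≈ 33.2 °C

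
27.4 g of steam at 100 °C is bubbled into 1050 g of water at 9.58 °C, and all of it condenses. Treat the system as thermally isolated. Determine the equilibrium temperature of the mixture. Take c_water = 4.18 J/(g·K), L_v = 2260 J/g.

Sum of m c ΔT and latent-heat terms is zero:
steam→water at 100 °C releases m L_v = 27.4·2260 = 61924
  condensed water 100 °C→T: 114.53(T − 100)
  original water: 4389(T − 9.58)
4503.5 T = 61924 + 11453 + 42047 = 115424
T ≈ 25.63 °C, under the boiling point, so the assumption holds.

T_f ≈ 25.6 °C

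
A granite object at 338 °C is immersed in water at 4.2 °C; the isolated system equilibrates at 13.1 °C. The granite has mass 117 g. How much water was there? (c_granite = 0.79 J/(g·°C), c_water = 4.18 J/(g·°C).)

Setting the total heat transfer to zero:
117·0.79·(13.1 − 338) + m·4.18·(13.1 − 4.2) = 0
37.2 m = 30031
m = 30031/37.2 ≈ 807.2 g

m ≈ 807 g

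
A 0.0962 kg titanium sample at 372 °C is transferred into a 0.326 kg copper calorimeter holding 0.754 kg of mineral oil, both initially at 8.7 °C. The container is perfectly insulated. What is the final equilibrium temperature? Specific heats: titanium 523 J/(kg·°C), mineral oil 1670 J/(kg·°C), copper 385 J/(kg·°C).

T_f ≈ 21.4 °C

Heat gained plus heat lost sum to zero:
0.0962*523*(T − 372) + 0.754*1670*(T − 8.7) + 0.326*385*(T − 8.7) = 0
50.31(T − 372) + 1259.2(T − 8.7) + 125.51(T − 8.7) = 0
(50.31 + 1259.2 + 125.51) T = 50.31*372 + 1259.2*8.7 + 125.51*8.7
T = 30763 / 1435 = 21.4 °C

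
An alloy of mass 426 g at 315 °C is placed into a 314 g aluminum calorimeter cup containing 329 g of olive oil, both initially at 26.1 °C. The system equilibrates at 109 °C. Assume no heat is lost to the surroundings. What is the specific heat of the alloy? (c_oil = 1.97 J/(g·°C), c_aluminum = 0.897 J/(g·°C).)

c ≈ 0.878 J/(g·°C)

Setting the total heat transfer to zero:
426·c·(109 − 315) + 329·1.97·(109 − 26.1) + 314·0.897·(109 − 26.1) = 0
-87756 c = -77079
c = -77079/-87756 ≈ 0.8783 J/(g·°C)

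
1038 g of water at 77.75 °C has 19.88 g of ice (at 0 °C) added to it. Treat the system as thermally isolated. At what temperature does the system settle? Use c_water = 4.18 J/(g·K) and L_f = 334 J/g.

Energy conservation, ΣQ = 0:
latent heat to melt: 19.88·334 = 6639.9
  meltwater 0→T: 19.88·4.18·T = 83.1 T
  water: 4338.8(T − 77.75)
4421.9 T = 337345 − 6639.9 = 330705
T ≈ 74.79 °C. Since T > 0 °C, the all-ice-melts assumption holds.

T_f ≈ 74.8 °C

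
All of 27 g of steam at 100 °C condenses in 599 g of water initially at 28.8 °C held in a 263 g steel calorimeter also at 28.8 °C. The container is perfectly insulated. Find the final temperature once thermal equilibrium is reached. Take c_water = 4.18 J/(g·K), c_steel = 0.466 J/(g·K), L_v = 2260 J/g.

T_f ≈ 54.0 °C

Let T be the final temperature. ΣQ_i = 0:
latent heat released on condensation: 27×2260 = 61020
  condensed water 100 °C→T: 112.86(T − 100)
  water warms: 599×4.18×(T − 28.8) = 2503.8(T − 28.8)
  cup: 122.56(T − 28.8)
2739.2 T = 61020 + 11286 + 75640 = 147946
T ≈ 54.01 °C, under the boiling point, so the assumption holds.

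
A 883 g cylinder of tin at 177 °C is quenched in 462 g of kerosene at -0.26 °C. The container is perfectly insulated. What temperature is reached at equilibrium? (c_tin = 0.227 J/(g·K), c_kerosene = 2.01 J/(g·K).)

T_f ≈ 31.2 °C

T_f = Σ m_i c_i T_i / Σ m_i c_i:
T_f = (200.44×177 + 928.62×(-0.26)) / (200.44 + 928.62)
    = 35237 / 1129.1 ≈ 31.21 °C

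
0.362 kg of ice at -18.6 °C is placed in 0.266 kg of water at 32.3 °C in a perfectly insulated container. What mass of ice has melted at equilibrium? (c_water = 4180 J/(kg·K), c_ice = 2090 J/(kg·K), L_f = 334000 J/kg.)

m_melted ≈ 0.0654 kg

Water can give up m c ΔT = 0.266×4180×32.3 = 35914 J before reaching 0 °C.
Of that, 0.362×2090×18.6 = 14072 J goes to bring the ice to 0 °C, leaving 21841 J.
To melt every bit of ice: 0.362×334000 = 120908 J.
21841 J < 120908 J, so only part of the ice melts and the system sits at 0 °C.
m_melt = 21841 / L_f = 0.06539 kg.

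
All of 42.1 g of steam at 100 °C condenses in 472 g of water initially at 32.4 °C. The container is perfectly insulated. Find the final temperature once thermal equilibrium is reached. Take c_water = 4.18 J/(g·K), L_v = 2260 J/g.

Sum of m c ΔT and latent-heat terms is zero:
condense steam: −42.1·2260 = −95146
  condensate cools 100→T: 42.1·4.18·(T − 100) = 175.98(T − 100)
  original water: 1973(T − 32.4)
2148.9 T = 95146 + 17598 + 63924 = 176668
T ≈ 82.21 °C (< 100 °C, so full condensation is consistent).

T_f ≈ 82.2 °C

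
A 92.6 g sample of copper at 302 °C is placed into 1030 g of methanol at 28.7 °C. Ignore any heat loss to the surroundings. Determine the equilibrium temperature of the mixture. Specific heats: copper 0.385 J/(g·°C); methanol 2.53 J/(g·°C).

T_f ≈ 32.4 °C

|Q_copper| = |Q_methanol|:
92.6·0.385·(302 − T) = 1030·2.53·(T − 28.7)
35.65(302 − T) = 2605.9(T − 28.7)
2641.6 T = 85556  ⇒  T ≈ 32.39 °C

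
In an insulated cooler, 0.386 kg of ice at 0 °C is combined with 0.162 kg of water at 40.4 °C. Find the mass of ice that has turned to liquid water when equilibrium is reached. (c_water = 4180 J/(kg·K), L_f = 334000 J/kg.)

m_melted ≈ 0.0819 kg

Water can give up m c ΔT = 0.162×4180×40.4 = 27357 J before reaching 0 °C.
Fully melting the ice requires m_ice L_f = 0.386×334000 = 128924 J.
Since 27357 < 128924 J, not all the ice melts; equilibrium is at 0 °C.
m_melt = 27357 / L_f = 0.08191 kg.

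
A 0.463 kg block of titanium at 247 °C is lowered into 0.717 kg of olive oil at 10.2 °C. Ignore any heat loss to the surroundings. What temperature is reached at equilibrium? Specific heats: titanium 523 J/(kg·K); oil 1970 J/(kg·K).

T_f ≈ 44.9 °C

T_f = Σ m_i c_i T_i / Σ m_i c_i:
T_f = (242.15×247 + 1412.5×10.2) / (242.15 + 1412.5)
    = 74218 / 1654.6 ≈ 44.85 °C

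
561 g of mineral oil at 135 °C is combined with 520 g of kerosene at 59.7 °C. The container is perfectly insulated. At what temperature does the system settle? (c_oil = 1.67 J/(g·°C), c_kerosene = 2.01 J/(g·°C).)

Let T be the final temperature. ΣQ_i = 0:
561*1.67*(T − 135) + 520*2.01*(T − 59.7) = 0
1982.1 T = 188876
T = 188876/1982.1 ≈ 95.29 °C

T_f ≈ 95.3 °C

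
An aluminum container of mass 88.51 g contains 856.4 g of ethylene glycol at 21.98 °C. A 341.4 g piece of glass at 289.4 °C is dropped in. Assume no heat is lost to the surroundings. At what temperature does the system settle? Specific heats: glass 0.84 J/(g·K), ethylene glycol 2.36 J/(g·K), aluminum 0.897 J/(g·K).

Heat gained plus heat lost sum to zero:
341.4*0.84*(T − 289.4) + 856.4*2.36*(T − 21.98) + 88.51*0.897*(T − 21.98) = 0
286.78(T − 289.4) + 2021.1(T − 21.98) + 79.39(T − 21.98) = 0
2387.3 T = 129162
T = 129162 / 2387.3 = 54.1 °C

T_f ≈ 54.1 °C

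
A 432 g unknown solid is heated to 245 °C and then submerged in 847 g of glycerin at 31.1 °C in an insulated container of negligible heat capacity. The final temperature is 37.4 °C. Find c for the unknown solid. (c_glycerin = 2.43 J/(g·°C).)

c ≈ 0.145 J/(g·°C)

Taking heat into each body as positive, Σ m c ΔT = 0:
432·c·(37.4 − 245) + 847·2.43·(37.4 − 31.1) = 0
-89683 c = -12967
c = -12967/-89683 ≈ 0.1446 J/(g·°C)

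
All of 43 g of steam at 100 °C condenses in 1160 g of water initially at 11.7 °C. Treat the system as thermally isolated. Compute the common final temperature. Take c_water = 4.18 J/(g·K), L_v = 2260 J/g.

T_f ≈ 34.2 °C

Heat gained plus heat lost sum to zero:
steam→water at 100 °C releases m L_v = 43·2260 = 97180; condensed water 100 °C→T: 179.74(T − 100); water warms: 1160·4.18·(T − 11.7) = 4848.8(T − 11.7)
5028.5 T = 97180 + 17974 + 56731 = 171885
T ≈ 34.18 °C, under the boiling point, so the assumption holds.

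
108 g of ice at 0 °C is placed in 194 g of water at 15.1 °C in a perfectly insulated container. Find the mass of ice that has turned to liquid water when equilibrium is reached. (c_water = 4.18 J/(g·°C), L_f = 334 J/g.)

m_melted ≈ 36.7 g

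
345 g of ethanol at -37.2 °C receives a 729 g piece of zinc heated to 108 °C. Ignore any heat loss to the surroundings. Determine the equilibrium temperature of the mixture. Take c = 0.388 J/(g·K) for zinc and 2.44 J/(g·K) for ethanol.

T_f = Σ m_i c_i T_i / Σ m_i c_i:
T_f = (282.85·108 + 841.8·(-37.2)) / (282.85 + 841.8)
    = -766.94 / 1124.7 ≈ -0.68 °C

T_f ≈ -0.7 °C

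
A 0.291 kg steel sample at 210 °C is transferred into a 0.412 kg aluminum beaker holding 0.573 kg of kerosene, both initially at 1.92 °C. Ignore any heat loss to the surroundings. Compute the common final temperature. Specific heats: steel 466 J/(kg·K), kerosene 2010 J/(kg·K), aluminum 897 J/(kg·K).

T_f ≈ 18.9 °C

Net heat exchanged in the isolated system is zero:
0.291×466×(T − 210) + 0.573×2010×(T − 1.92) + 0.412×897×(T − 1.92) = 0
135.61(T − 210) + 1151.7(T − 1.92) + 369.56(T − 1.92) = 0
(135.61 + 1151.7 + 369.56) T = 135.61×210 + 1151.7×1.92 + 369.56×1.92
T = 31398/1656.9 ≈ 18.95 °C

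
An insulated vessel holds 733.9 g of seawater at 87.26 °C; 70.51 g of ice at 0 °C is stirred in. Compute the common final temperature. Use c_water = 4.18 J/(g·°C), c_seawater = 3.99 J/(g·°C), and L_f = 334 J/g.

T_f ≈ 72.0 °C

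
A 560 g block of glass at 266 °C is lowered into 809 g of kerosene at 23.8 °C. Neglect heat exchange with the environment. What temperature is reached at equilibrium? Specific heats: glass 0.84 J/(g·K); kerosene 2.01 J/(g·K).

T_f ≈ 78.1 °C

Set heat shed by the hot body equal to heat absorbed by the cold body:
560·0.84·(266 − T) = 809·2.01·(T − 23.8)
470.4(266 − T) = 1626.1(T − 23.8)
2096.5 T = 163827  ⇒  T ≈ 78.14 °C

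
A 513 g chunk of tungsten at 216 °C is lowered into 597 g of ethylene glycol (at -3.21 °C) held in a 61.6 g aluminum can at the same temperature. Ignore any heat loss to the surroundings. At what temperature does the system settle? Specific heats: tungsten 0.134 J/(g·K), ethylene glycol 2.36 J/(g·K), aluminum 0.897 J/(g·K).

With ΣQ=0 the equilibrium temperature is the m·c-weighted mean:
T_f = (68.74*216 + 1408.9*(-3.21) + 55.26*(-3.21)) / (68.74 + 1408.9 + 55.26)
    = 10148 / 1532.9 ≈ 6.62 °C

T_f ≈ 6.6 °C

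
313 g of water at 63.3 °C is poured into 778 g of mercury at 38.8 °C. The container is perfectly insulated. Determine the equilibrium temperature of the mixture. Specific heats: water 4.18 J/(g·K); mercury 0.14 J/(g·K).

T_f ≈ 61.4 °C

Energy conservation, ΣQ = 0:
313·4.18·(T − 63.3) + 778·0.14·(T − 38.8) = 0
1308.3(T − 63.3) + 108.92(T − 38.8) = 0
1417.3 T = 87044
T = 87044 / 1417.3 = 61.4 °C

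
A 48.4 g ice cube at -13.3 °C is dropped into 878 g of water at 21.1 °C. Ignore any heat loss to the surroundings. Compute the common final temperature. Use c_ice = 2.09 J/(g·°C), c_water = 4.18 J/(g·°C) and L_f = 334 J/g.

T_f ≈ 15.5 °C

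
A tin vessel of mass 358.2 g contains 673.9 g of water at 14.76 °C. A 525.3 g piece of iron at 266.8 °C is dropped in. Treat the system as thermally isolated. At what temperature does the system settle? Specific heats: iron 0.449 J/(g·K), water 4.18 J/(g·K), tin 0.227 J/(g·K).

T_f ≈ 33.7 °C

Heat gained plus heat lost sum to zero:
525.3*0.449*(T − 266.8) + 673.9*4.18*(T − 14.76) + 358.2*0.227*(T − 14.76) = 0
235.86(T − 266.8) + 2816.9(T − 14.76) + 81.31(T − 14.76) = 0
(235.86 + 2816.9 + 81.31) T = 235.86*266.8 + 2816.9*14.76 + 81.31*14.76
T = 105705 / 3134.1 = 33.7 °C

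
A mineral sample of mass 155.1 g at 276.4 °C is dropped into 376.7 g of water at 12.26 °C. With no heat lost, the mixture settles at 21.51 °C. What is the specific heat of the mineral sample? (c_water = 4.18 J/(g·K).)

c ≈ 0.368 J/(g·K)

Let T be the final temperature. ΣQ_i = 0:
155.1·c·(21.51 − 276.4) + 376.7·4.18·(21.51 − 12.26) = 0
-39533 c = -14565
c = -14565/-39533 ≈ 0.3684 J/(g·K)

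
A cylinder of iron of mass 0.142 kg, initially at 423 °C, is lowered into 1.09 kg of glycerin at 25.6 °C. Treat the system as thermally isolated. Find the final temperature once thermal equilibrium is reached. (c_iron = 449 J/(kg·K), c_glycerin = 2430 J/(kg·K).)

Heat lost by the iron equals heat gained by the glycerin:
0.142·449·(423 − T) = 1.09·2430·(T − 25.6)
63.76(423 − T) = 2648.7(T − 25.6)
2712.5 T = 94776  ⇒  T ≈ 34.94 °C

T_f ≈ 34.9 °C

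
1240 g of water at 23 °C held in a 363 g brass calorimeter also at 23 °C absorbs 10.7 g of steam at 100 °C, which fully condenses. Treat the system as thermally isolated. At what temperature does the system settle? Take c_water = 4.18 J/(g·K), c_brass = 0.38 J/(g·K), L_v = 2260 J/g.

T_f ≈ 28.1 °C

Taking heat into each body as positive, Σ m c ΔT = 0:
steam→water at 100 °C releases m L_v = 10.7·2260 = 24182
  condensed water 100 °C→T: 44.73(T − 100)
  original water: 5183.2(T − 23)
  cup: 137.94(T − 23)
5365.9 T = 24182 + 4472.6 + 122386 = 151041
T ≈ 28.15 °C — below 100 °C, confirming all the steam condensed.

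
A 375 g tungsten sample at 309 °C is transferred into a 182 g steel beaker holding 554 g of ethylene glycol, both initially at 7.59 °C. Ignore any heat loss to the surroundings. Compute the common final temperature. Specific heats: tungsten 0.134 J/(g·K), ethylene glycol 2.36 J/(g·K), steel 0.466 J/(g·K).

T_f ≈ 18.1 °C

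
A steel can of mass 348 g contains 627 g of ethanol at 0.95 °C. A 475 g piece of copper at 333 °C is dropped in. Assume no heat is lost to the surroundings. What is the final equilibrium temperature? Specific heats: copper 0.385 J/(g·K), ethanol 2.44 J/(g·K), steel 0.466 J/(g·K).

Net heat exchanged in the isolated system is zero:
475·0.385·(T − 333) + 627·2.44·(T − 0.95) + 348·0.466·(T − 0.95) = 0
182.88(T − 333) + 1529.9(T − 0.95) + 162.17(T − 0.95) = 0
1874.9 T = 62505
T ≈ 33.34 °C

T_f ≈ 33.3 °C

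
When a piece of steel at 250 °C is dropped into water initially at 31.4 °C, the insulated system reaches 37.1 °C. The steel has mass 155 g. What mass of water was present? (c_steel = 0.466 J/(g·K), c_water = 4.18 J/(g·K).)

Let T be the final temperature. ΣQ_i = 0:
155·0.466·(37.1 − 250) + m·4.18·(37.1 − 31.4) = 0
23.83 m = 15378
m = 15378/23.83 ≈ 645.4 g

m ≈ 645 g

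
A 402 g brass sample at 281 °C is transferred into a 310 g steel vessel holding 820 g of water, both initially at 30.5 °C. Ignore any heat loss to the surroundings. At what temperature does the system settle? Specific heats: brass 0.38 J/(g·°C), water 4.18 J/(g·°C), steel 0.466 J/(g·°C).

Net heat exchanged in the isolated system is zero:
402*0.38*(T − 281) + 820*4.18*(T − 30.5) + 310*0.466*(T − 30.5) = 0
(152.76 + 3427.6 + 144.46) T = 152.76*281 + 3427.6*30.5 + 144.46*30.5
T = 151873/3724.8 ≈ 40.77 °C

T_f ≈ 40.8 °C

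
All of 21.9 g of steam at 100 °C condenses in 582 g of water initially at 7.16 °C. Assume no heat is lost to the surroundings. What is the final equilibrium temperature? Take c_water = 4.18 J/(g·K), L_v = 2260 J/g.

Net heat exchanged in the isolated system is zero:
condense steam: −21.9×2260 = −49494
  condensed water 100 °C→T: 91.54(T − 100)
  water warms: 582×4.18×(T − 7.16) = 2432.8(T − 7.16)
2524.3 T = 49494 + 9154.2 + 17419 = 76067
T ≈ 30.13 °C (< 100 °C, so full condensation is consistent).

T_f ≈ 30.1 °C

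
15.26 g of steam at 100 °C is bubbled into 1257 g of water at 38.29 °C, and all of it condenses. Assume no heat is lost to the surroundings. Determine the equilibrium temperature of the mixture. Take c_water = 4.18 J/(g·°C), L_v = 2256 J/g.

T_f ≈ 45.5 °C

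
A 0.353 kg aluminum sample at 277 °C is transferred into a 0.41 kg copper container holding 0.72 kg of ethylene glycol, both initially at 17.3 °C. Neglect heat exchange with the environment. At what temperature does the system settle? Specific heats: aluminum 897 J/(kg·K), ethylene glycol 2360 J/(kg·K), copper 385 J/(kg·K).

Heat gained plus heat lost sum to zero:
0.353*897*(T − 277) + 0.72*2360*(T − 17.3) + 0.41*385*(T − 17.3) = 0
316.64(T − 277) + 1699.2(T − 17.3) + 157.85(T − 17.3) = 0
(316.64 + 1699.2 + 157.85) T = 316.64*277 + 1699.2*17.3 + 157.85*17.3
T = 119837/2173.7 ≈ 55.13 °C

T_f ≈ 55.1 °C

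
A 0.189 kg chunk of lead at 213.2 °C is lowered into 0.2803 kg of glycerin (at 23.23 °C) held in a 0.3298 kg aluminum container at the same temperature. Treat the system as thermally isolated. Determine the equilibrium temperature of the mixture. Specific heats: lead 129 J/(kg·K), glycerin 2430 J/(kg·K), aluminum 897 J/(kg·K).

T_f ≈ 27.9 °C

Taking heat into each body as positive, Σ m c ΔT = 0:
0.189*129*(T − 213.2) + 0.2803*2430*(T − 23.23) + 0.3298*897*(T − 23.23) = 0
(24.38 + 681.13 + 295.83) T = 24.38*213.2 + 681.13*23.23 + 295.83*23.23
T ≈ 27.86 °C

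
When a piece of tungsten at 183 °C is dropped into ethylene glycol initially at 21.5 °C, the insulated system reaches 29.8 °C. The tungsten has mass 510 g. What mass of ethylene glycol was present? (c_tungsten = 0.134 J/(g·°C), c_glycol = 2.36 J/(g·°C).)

m ≈ 534 g

|Q_tungsten| = |Q_glycol|:
510·0.134·(183 − 29.8) = m·2.36·(29.8 − 21.5)
19.59 m = 10470  ⇒  m ≈ 534.5 g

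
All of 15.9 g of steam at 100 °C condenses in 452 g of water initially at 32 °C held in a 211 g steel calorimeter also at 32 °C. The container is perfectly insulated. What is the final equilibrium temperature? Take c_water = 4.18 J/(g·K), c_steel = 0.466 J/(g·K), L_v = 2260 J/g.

T_f ≈ 51.7 °C

Sum of m c ΔT and latent-heat terms is zero:
condense steam: −15.9×2260 = −35934
  condensed water 100 °C→T: 66.46(T − 100)
  original water: 1889.4(T − 32)
  cup: 98.33(T − 32)
2054.1 T = 35934 + 6646.2 + 63606 = 106186
T ≈ 51.69 °C, under the boiling point, so the assumption holds.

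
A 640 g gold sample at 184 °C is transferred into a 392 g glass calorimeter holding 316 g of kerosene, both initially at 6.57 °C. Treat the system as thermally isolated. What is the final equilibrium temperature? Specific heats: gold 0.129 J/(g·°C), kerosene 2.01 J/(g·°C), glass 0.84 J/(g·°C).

T_f ≈ 20.6 °C

Net heat exchanged in the isolated system is zero:
640·0.129·(T − 184) + 316·2.01·(T − 6.57) + 392·0.84·(T − 6.57) = 0
(82.56 + 635.16 + 329.28) T = 82.56·184 + 635.16·6.57 + 329.28·6.57
T = 21527/1047 ≈ 20.56 °C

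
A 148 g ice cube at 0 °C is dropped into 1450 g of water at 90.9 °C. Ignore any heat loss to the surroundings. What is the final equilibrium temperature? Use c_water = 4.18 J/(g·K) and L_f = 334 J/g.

T_f ≈ 75.1 °C

Sum of m c ΔT and latent-heat terms is zero:
melt ice: 148×334 = 49432
  meltwater 0→T: 148×4.18×T = 618.64 T
  water cools: 1450×4.18×(T − 90.9) = 6061(T − 90.9)
6679.6 T = 550945 − 49432 = 501513
T ≈ 75.08 °C — above 0 °C, consistent with complete melting.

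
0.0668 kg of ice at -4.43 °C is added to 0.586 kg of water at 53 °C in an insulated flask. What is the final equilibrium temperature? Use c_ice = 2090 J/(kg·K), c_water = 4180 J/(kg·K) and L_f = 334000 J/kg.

T_f ≈ 39.2 °C

Sum of m c ΔT and latent-heat terms is zero:
ice -4.43→0 °C: 0.0668·2090·4.43 = 618.48; fusion: m_ice L_f = 0.0668·334000 = 22311; meltwater 0→T: 0.0668·4180·T = 279.22 T; water: 2449.5(T − 53)
2728.7 T = 129822 − 22930 = 106893
T ≈ 39.17 °C — above 0 °C, consistent with complete melting.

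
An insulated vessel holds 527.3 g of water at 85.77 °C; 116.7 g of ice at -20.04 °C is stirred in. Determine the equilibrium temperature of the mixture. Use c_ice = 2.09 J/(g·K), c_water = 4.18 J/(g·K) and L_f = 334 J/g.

Conservation of energy gives ΣQ = 0:
ice -20.04→0 °C: 116.7·2.09·20.04 = 4887.8
  fusion: m_ice L_f = 116.7·334 = 38978
  warm the meltwater: 487.81 T
  water: 2204.1(T − 85.77)
2691.9 T = 189047 − 43866 = 145181
T ≈ 53.93 °C — above 0 °C, consistent with complete melting.

T_f ≈ 53.9 °C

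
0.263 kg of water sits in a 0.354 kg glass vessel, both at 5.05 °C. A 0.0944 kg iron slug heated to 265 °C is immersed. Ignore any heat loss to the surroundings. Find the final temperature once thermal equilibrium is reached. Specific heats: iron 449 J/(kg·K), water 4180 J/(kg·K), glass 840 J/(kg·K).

Let T be the final temperature. ΣQ_i = 0:
0.0944·449·(T − 265) + 0.263·4180·(T − 5.05) + 0.354·840·(T − 5.05) = 0
42.39(T − 265) + 1099.3(T − 5.05) + 297.36(T − 5.05) = 0
1439.1 T = 18286
T = 18286 / 1439.1 = 12.7 °C

T_f ≈ 12.7 °C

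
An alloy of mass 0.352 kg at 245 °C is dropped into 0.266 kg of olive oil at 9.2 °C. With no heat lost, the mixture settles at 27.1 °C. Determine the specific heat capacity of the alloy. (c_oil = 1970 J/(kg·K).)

c ≈ 122 J/(kg·K)

Heat gained plus heat lost sum to zero:
0.352·c·(27.1 − 245) + 0.266·1970·(27.1 − 9.2) = 0
-76.7 c = -9380
c = -9380/-76.7 ≈ 122.3 J/(kg·K)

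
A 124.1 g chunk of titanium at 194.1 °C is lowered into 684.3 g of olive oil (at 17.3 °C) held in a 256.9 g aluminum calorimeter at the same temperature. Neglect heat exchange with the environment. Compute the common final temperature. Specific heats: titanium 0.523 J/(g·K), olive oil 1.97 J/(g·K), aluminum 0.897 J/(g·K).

T_f ≈ 24.3 °C

Taking heat into each body as positive, Σ m c ΔT = 0:
124.1*0.523*(T − 194.1) + 684.3*1.97*(T − 17.3) + 256.9*0.897*(T − 17.3) = 0
64.9(T − 194.1) + 1348.1(T − 17.3) + 230.44(T − 17.3) = 0
1643.4 T = 39906
T ≈ 24.28 °C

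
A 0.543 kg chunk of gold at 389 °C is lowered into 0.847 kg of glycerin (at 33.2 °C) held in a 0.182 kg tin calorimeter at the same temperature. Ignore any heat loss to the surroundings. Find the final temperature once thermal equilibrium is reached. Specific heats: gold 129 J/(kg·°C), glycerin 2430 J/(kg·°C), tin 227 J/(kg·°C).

Heat gained plus heat lost sum to zero:
0.543×129×(T − 389) + 0.847×2430×(T − 33.2) + 0.182×227×(T − 33.2) = 0
70.05(T − 389) + 2058.2(T − 33.2) + 41.31(T − 33.2) = 0
(70.05 + 2058.2 + 41.31) T = 70.05×389 + 2058.2×33.2 + 41.31×33.2
T ≈ 44.69 °C

T_f ≈ 44.7 °C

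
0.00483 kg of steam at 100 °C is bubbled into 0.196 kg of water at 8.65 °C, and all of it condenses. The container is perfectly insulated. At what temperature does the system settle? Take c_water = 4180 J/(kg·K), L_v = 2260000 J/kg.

T_f ≈ 23.9 °C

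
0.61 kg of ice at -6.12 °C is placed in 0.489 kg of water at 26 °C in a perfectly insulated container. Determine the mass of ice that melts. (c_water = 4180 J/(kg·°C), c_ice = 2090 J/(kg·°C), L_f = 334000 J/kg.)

Heat available from the water dropping to 0 °C: 0.489·4180·26 = 53145 J.
Of that, 0.61·2090·6.12 = 7802.4 J goes to bring the ice to 0 °C, leaving 45342 J.
Fully melting the ice requires m_ice L_f = 0.61·334000 = 203740 J.
45342 J < 203740 J, so only part of the ice melts and the system sits at 0 °C.
Mass melted = 45342/334000 ≈ 0.1358 kg.

m_melted ≈ 0.136 kg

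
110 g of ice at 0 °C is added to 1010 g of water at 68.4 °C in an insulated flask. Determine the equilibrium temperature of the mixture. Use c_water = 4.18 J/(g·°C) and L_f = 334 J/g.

T_f ≈ 53.8 °C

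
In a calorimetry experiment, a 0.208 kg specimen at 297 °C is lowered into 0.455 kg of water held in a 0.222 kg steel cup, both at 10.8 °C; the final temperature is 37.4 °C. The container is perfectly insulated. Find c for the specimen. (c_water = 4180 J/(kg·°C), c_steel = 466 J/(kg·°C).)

Taking heat into each body as positive, Σ m c ΔT = 0:
0.208×c×(37.4 − 297) + 0.455×4180×(37.4 − 10.8) + 0.222×466×(37.4 − 10.8) = 0
-54 c = -53342
c = -53342/-54 ≈ 987.9 J/(kg·°C)

c ≈ 988 J/(kg·°C)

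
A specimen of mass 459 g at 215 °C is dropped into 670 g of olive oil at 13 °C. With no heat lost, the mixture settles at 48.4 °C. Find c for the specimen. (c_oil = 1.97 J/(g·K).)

Heat lost by the specimen = heat gained by the oil:
459×c×(215 − 48.4) = 670×1.97×(48.4 − 13)
76469 c = 46724  ⇒  c ≈ 0.611 J/(g·K)

c ≈ 0.611 J/(g·K)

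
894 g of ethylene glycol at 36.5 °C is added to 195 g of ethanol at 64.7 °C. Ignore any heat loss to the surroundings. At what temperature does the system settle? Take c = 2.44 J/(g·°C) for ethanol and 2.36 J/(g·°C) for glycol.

T_f ≈ 41.7 °C

Let T be the final temperature. ΣQ_i = 0:
195*2.44*(T − 64.7) + 894*2.36*(T − 36.5) = 0
2585.6 T = 107793
T = 107793 / 2585.6 = 41.7 °C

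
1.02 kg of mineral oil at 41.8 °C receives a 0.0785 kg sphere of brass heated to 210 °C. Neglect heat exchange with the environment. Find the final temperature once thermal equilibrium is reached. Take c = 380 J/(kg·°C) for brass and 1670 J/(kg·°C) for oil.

T_f ≈ 44.7 °C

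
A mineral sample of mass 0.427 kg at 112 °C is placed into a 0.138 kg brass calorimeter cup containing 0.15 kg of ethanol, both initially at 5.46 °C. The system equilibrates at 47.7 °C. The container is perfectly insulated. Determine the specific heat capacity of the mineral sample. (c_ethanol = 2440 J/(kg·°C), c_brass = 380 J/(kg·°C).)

c ≈ 644 J/(kg·°C)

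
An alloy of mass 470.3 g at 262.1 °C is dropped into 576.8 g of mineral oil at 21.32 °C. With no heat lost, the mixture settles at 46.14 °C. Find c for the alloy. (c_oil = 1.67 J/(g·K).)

Let T be the final temperature. ΣQ_i = 0:
470.3×c×(46.14 − 262.1) + 576.8×1.67×(46.14 − 21.32) = 0
-101566 c = -23908
c = -23908/-101566 ≈ 0.2354 J/(g·K)

c ≈ 0.235 J/(g·K)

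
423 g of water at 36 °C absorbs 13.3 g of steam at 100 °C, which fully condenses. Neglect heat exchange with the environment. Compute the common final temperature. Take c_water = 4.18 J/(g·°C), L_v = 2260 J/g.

Energy conservation, ΣQ = 0:
latent heat released on condensation: 13.3×2260 = 30058
  condensate cools 100→T: 13.3×4.18×(T − 100) = 55.59(T − 100)
  original water: 1768.1(T − 36)
1823.7 T = 30058 + 5559.4 + 63653 = 99270
T ≈ 54.43 °C (< 100 °C, so full condensation is consistent).

T_f ≈ 54.4 °C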